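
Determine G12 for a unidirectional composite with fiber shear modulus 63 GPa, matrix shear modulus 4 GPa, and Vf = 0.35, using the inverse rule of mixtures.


1/G12 = Vf/Gf + (1-Vf)/Gm = 0.35/63 + 0.65/4
G12 = 5.95 GPa

5.95 GPa


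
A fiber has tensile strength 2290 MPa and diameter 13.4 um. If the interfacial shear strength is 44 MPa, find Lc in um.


Lc = sigma_f * d / (2 * tau_i) = 2290 * 13.4 / (2 * 44) = 348.7 um

348.7 um


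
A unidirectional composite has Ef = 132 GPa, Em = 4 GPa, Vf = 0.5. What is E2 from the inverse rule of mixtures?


1/E2 = Vf/Ef + (1-Vf)/Em = 0.5/132 + 0.5/4
E2 = 7.76 GPa

7.76 GPa


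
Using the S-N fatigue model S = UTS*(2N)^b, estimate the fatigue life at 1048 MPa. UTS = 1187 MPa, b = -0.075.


N = 0.5 * (S/UTS)^(1/b) = 0.5 * (1048/1187)^(1/-0.075) = 2.6313 cycles

2.6313 cycles


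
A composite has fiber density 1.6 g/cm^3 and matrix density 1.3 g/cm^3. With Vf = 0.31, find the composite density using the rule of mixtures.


rho_c = rho_f*Vf + rho_m*(1-Vf) = 1.6*0.31 + 1.3*0.69 = 1.393 g/cm^3

1.393 g/cm^3


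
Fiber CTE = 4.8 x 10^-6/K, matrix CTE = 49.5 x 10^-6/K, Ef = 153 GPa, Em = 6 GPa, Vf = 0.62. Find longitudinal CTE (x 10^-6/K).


E1 = Ef*Vf + Em*(1-Vf) = 97.14
alpha_1 = (alpha_f*Ef*Vf + alpha_m*Em*(1-Vf))/E1 = 5.85 x 10^-6/K

5.85 x 10^-6/K


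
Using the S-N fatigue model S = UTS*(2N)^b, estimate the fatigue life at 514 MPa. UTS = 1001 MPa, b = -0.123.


N = 0.5 * (S/UTS)^(1/b) = 0.5 * (514/1001)^(1/-0.123) = 112.8216 cycles

112.8216 cycles


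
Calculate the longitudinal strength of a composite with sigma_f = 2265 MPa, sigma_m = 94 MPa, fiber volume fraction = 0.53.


sigma_1 = sigma_f*Vf + sigma_m*(1-Vf) = 2265*0.53 + 94*0.47 = 1244.6 MPa

1244.6 MPa


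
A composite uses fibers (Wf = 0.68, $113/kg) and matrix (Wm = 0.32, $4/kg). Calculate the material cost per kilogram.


Cost = cost_f*Wf + cost_m*Wm = 113*0.68 + 4*0.32 = $78.12/kg

$78.12/kg


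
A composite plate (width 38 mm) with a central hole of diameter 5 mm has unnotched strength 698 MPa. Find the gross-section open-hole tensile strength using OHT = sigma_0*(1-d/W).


OHT = sigma_0*(1-d/W) = 698*(1-5/38) = 606.2 MPa

606.2 MPa


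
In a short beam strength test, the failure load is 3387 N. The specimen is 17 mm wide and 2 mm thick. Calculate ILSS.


ILSS = 3F/(4bh) = 3*3387/(4*17*2) = 74.71 MPa

74.71 MPa


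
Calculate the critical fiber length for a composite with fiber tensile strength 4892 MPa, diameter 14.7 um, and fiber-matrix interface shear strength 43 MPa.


Lc = sigma_f * d / (2 * tau_i) = 4892 * 14.7 / (2 * 43) = 836.2 um

836.2 um


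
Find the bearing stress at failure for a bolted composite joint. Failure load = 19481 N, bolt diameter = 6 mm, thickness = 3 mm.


sigma_br = F/(d*h) = 19481/(6*3) = 1082.3 MPa

1082.3 MPa


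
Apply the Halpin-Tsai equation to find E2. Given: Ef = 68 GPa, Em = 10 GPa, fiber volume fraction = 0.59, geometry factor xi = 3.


eta = (Ef/Em - 1)/(Ef/Em + xi) = (6.8 - 1)/(6.8 + 3) = 0.5918
E2 = Em*(1+xi*eta*Vf)/(1-eta*Vf) = 31.46 GPa

31.46 GPa


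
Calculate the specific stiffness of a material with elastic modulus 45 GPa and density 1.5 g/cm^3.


Specific stiffness = E/rho = 45/1.5 = 30.0 GPa/(g/cm^3)

30.0 GPa/(g/cm^3)


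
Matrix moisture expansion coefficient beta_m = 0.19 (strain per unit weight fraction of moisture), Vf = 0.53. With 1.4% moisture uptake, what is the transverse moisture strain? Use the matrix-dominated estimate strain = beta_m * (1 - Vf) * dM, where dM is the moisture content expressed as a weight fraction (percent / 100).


dM = 1.4/100 = 0.014
strain = beta_m * (1-Vf) * dM = 0.19 * 0.47 * 0.014 = 0.0012502

0.0012502


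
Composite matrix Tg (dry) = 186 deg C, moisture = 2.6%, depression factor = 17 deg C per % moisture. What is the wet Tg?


Tg_wet = Tg_dry - k*moisture = 186 - 17*2.6 = 141.8 deg C

141.8 deg C


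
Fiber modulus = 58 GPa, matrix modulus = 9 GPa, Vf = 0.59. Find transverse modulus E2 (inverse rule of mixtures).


1/E2 = Vf/Ef + (1-Vf)/Em = 0.59/58 + 0.41/9
E2 = 17.94 GPa

17.94 GPa


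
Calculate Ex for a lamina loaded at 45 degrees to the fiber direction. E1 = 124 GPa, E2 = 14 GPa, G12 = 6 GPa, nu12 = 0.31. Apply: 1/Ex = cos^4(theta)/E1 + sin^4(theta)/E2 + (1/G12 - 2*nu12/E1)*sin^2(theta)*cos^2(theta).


cos^4(45) = 0.25, sin^4(45) = 0.25, sin^2(45)*cos^2(45) = 0.25
1/G12 - 2*nu12/E1 = 1/6 - 2*0.31/124 = 0.161667 GPa^-1
1/Ex = 0.25/124 + 0.25/14 + 0.161667*0.25 = 0.0602899 GPa^-1
Ex = 16.59 GPa

16.59 GPa


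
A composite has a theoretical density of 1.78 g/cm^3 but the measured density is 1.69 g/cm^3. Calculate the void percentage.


Void% = (rho_theo - rho_actual)/rho_theo * 100 = (1.78 - 1.69)/1.78 * 100 = 5.06%

5.06%


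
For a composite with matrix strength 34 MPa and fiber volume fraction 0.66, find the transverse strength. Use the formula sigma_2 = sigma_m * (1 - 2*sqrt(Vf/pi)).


factor = 1 - 2*sqrt(0.66/pi) = 0.0833
sigma_2 = 34 * 0.0833 = 2.83 MPa

2.83 MPa


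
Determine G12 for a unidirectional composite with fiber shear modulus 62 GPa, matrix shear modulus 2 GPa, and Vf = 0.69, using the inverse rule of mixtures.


1/G12 = Vf/Gf + (1-Vf)/Gm = 0.69/62 + 0.31/2
G12 = 6.02 GPa

6.02 GPa


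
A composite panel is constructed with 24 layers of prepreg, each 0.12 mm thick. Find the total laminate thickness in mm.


h = n * t_ply = 24 * 0.12 = 2.88 mm

2.88 mm


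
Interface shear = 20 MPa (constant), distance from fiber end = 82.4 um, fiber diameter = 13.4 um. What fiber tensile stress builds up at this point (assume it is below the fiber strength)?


Force balance: sigma_f * (pi*d^2/4) = tau * (pi*d) * x  ->  sigma_f = 4 * tau * x / d
sigma_f = 4 * 20 * 82.4 / 13.4 = 491.9 MPa

491.9 MPa


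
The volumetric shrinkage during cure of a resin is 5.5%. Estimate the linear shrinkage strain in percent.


Linear shrinkage ≈ vol_shrink/3 = 5.5/3 = 1.833%

1.833%


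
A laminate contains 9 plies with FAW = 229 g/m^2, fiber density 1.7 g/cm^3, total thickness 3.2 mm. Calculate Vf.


Vf = n * FAW / (rho_f * h * 1000) = 9 * 229 / (1.7 * 3.2 * 1000) = 0.3789

0.3789


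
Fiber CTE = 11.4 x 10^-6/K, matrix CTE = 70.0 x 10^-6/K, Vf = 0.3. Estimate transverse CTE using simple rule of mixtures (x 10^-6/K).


alpha_2 = alpha_f*Vf + alpha_m*(1-Vf) = 11.4*0.3 + 70.0*0.7 = 52.4 x 10^-6/K

52.4 x 10^-6/K


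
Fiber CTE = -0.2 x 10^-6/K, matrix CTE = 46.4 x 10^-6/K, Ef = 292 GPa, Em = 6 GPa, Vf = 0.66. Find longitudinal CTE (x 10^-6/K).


E1 = Ef*Vf + Em*(1-Vf) = 194.76
alpha_1 = (alpha_f*Ef*Vf + alpha_m*Em*(1-Vf))/E1 = 0.29 x 10^-6/K

0.29 x 10^-6/K


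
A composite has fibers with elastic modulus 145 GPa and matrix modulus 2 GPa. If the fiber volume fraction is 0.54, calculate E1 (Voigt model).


E1 = Ef*Vf + Em*(1-Vf) = 145*0.54 + 2*0.46 = 79.22 GPa

79.22 GPa


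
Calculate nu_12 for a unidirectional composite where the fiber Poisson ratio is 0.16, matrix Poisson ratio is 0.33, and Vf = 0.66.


nu_12 = nu_f*Vf + nu_m*(1-Vf) = 0.16*0.66 + 0.33*0.34 = 0.2178

0.2178


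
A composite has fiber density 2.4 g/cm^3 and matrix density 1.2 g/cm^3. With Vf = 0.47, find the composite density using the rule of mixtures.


rho_c = rho_f*Vf + rho_m*(1-Vf) = 2.4*0.47 + 1.2*0.53 = 1.764 g/cm^3

1.764 g/cm^3


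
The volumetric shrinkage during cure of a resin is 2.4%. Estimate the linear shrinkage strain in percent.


Linear shrinkage ≈ vol_shrink/3 = 2.4/3 = 0.8%

0.8%


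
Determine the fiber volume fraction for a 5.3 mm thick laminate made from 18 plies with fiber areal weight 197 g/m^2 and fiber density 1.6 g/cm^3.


Vf = n * FAW / (rho_f * h * 1000) = 18 * 197 / (1.6 * 5.3 * 1000) = 0.4182

0.4182


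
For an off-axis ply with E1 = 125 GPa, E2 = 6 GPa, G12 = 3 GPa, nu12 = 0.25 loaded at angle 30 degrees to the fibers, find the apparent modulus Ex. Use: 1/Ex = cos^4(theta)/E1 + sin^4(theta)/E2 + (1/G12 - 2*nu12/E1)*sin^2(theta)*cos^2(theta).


cos^4(30) = 0.5625, sin^4(30) = 0.0625, sin^2(30)*cos^2(30) = 0.1875
1/G12 - 2*nu12/E1 = 1/3 - 2*0.25/125 = 0.329333 GPa^-1
1/Ex = 0.5625/125 + 0.0625/6 + 0.329333*0.1875 = 0.0766667 GPa^-1
Ex = 13.04 GPa

13.04 GPa


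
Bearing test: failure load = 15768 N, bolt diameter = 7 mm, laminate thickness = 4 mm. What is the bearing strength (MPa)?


sigma_br = F/(d*h) = 15768/(7*4) = 563.1 MPa

563.1 MPa


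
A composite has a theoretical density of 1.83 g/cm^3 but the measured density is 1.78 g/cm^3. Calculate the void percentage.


Void% = (rho_theo - rho_actual)/rho_theo * 100 = (1.83 - 1.78)/1.83 * 100 = 2.73%

2.73%


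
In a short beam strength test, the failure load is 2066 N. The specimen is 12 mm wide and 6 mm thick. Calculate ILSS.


ILSS = 3F/(4bh) = 3*2066/(4*12*6) = 21.52 MPa

21.52 MPa


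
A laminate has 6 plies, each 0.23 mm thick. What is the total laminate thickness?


h = n * t_ply = 6 * 0.23 = 1.38 mm

1.38 mm


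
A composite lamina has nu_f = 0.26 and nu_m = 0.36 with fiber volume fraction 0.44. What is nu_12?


nu_12 = nu_f*Vf + nu_m*(1-Vf) = 0.26*0.44 + 0.36*0.56 = 0.316

0.316


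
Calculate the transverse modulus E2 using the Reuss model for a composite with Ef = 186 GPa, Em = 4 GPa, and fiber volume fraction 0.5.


1/E2 = Vf/Ef + (1-Vf)/Em = 0.5/186 + 0.5/4
E2 = 7.83 GPa

7.83 GPa


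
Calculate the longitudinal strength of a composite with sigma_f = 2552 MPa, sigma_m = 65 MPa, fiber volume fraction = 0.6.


sigma_1 = sigma_f*Vf + sigma_m*(1-Vf) = 2552*0.6 + 65*0.4 = 1557.2 MPa

1557.2 MPa


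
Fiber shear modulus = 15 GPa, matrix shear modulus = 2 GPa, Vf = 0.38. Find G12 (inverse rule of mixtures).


1/G12 = Vf/Gf + (1-Vf)/Gm = 0.38/15 + 0.62/2
G12 = 2.98 GPa

2.98 GPa


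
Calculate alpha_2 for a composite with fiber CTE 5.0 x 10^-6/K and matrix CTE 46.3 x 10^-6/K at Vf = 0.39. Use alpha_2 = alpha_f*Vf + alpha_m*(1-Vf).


alpha_2 = alpha_f*Vf + alpha_m*(1-Vf) = 5.0*0.39 + 46.3*0.61 = 30.2 x 10^-6/K

30.2 x 10^-6/K


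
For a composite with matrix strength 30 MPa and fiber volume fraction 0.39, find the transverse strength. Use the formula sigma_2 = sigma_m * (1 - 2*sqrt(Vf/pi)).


factor = 1 - 2*sqrt(0.39/pi) = 0.2953
sigma_2 = 30 * 0.2953 = 8.86 MPa

8.86 MPa


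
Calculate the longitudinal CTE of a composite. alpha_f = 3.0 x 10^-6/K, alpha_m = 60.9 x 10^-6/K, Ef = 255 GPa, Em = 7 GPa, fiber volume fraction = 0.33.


E1 = Ef*Vf + Em*(1-Vf) = 88.84
alpha_1 = (alpha_f*Ef*Vf + alpha_m*Em*(1-Vf))/E1 = 6.06 x 10^-6/K

6.06 x 10^-6/K


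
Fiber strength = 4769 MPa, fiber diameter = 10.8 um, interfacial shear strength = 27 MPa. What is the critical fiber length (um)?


Lc = sigma_f * d / (2 * tau_i) = 4769 * 10.8 / (2 * 27) = 953.8 um

953.8 um


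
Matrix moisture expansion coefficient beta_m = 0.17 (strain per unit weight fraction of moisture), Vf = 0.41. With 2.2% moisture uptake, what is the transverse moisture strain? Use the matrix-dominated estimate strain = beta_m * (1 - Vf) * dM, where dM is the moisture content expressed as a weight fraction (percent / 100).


dM = 2.2/100 = 0.022
strain = beta_m * (1-Vf) * dM = 0.17 * 0.59 * 0.022 = 0.0022066

0.0022066


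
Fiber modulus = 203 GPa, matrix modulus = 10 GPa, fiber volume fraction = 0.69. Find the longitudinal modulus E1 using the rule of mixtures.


E1 = Ef*Vf + Em*(1-Vf) = 203*0.69 + 10*0.31 = 143.17 GPa

143.17 GPa


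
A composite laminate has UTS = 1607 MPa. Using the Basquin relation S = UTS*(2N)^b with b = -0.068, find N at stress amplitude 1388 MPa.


N = 0.5 * (S/UTS)^(1/b) = 0.5 * (1388/1607)^(1/-0.068) = 4.3117 cycles

4.3117 cycles


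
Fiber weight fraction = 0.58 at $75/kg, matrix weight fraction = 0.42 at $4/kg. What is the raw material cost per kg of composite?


Cost = cost_f*Wf + cost_m*Wm = 75*0.58 + 4*0.42 = $45.18/kg

$45.18/kg


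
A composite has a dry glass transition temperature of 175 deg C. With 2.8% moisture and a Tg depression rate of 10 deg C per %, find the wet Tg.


Tg_wet = Tg_dry - k*moisture = 175 - 10*2.8 = 147.0 deg C

147.0 deg C


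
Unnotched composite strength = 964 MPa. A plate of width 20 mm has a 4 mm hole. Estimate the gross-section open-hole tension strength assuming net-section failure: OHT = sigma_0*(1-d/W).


OHT = sigma_0*(1-d/W) = 964*(1-4/20) = 771.2 MPa

771.2 MPa


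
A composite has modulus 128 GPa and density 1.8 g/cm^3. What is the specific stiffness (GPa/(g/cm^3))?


Specific stiffness = E/rho = 128/1.8 = 71.1 GPa/(g/cm^3)

71.1 GPa/(g/cm^3)


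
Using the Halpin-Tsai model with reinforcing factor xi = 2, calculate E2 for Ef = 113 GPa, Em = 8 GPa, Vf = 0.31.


eta = (Ef/Em - 1)/(Ef/Em + xi) = (14.125 - 1)/(14.125 + 2) = 0.814
E2 = Em*(1+xi*eta*Vf)/(1-eta*Vf) = 16.1 GPa

16.1 GPa


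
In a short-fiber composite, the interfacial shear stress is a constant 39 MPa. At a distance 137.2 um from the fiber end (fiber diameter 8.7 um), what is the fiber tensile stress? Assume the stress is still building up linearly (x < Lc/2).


Force balance: sigma_f * (pi*d^2/4) = tau * (pi*d) * x  ->  sigma_f = 4 * tau * x / d
sigma_f = 4 * 39 * 137.2 / 8.7 = 2460.1 MPa

2460.1 MPa


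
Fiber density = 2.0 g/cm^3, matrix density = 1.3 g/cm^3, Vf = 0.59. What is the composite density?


rho_c = rho_f*Vf + rho_m*(1-Vf) = 2.0*0.59 + 1.3*0.41 = 1.713 g/cm^3

1.713 g/cm^3


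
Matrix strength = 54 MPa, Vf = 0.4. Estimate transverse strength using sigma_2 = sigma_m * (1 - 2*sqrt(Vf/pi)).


factor = 1 - 2*sqrt(0.4/pi) = 0.2864
sigma_2 = 54 * 0.2864 = 15.46 MPa

15.46 MPa


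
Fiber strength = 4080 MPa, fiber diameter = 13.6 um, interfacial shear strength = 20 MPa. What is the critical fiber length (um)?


Lc = sigma_f * d / (2 * tau_i) = 4080 * 13.6 / (2 * 20) = 1387.2 um

1387.2 um


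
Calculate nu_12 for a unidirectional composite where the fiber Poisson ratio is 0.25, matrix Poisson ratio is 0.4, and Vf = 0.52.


nu_12 = nu_f*Vf + nu_m*(1-Vf) = 0.25*0.52 + 0.4*0.48 = 0.322

0.322


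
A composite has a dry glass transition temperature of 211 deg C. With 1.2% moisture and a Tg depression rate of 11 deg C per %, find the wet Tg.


Tg_wet = Tg_dry - k*moisture = 211 - 11*1.2 = 197.8 deg C

197.8 deg C


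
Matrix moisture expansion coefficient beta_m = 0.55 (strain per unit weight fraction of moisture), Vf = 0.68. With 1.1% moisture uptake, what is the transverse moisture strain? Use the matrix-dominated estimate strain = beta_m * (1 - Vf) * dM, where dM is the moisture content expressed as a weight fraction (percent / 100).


dM = 1.1/100 = 0.011
strain = beta_m * (1-Vf) * dM = 0.55 * 0.32 * 0.011 = 0.001936

0.001936


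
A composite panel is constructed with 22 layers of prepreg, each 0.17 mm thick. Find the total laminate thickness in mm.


h = n * t_ply = 22 * 0.17 = 3.74 mm

3.74 mm


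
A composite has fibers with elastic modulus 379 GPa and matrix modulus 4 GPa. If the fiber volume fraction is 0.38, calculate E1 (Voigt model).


E1 = Ef*Vf + Em*(1-Vf) = 379*0.38 + 4*0.62 = 146.5 GPa

146.5 GPa


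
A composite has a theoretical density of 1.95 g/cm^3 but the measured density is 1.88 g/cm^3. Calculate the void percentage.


Void% = (rho_theo - rho_actual)/rho_theo * 100 = (1.95 - 1.88)/1.95 * 100 = 3.59%

3.59%


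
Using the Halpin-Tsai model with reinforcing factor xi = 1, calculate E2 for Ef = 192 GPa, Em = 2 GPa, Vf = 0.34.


eta = (Ef/Em - 1)/(Ef/Em + xi) = (96.0 - 1)/(96.0 + 1) = 0.9794
E2 = Em*(1+xi*eta*Vf)/(1-eta*Vf) = 4.0 GPa

4.0 GPa


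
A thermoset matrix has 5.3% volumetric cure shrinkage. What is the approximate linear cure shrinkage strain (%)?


Linear shrinkage ≈ vol_shrink/3 = 5.3/3 = 1.767%

1.767%


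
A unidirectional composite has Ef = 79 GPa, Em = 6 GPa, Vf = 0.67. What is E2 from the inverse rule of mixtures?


1/E2 = Vf/Ef + (1-Vf)/Em = 0.67/79 + 0.33/6
E2 = 15.75 GPa

15.75 GPa


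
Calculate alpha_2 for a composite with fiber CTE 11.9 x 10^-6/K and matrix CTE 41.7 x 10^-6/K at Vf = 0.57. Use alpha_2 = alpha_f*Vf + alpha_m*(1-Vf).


alpha_2 = alpha_f*Vf + alpha_m*(1-Vf) = 11.9*0.57 + 41.7*0.43 = 24.7 x 10^-6/K

24.7 x 10^-6/K


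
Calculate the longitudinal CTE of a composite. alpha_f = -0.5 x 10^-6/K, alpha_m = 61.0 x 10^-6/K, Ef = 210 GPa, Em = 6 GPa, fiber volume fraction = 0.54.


E1 = Ef*Vf + Em*(1-Vf) = 116.16
alpha_1 = (alpha_f*Ef*Vf + alpha_m*Em*(1-Vf))/E1 = 0.96 x 10^-6/K

0.96 x 10^-6/K


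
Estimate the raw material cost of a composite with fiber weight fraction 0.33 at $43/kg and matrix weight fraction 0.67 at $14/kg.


Cost = cost_f*Wf + cost_m*Wm = 43*0.33 + 14*0.67 = $23.57/kg

$23.57/kg


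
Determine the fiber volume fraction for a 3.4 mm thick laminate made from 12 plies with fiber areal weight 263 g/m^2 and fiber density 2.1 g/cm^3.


Vf = n * FAW / (rho_f * h * 1000) = 12 * 263 / (2.1 * 3.4 * 1000) = 0.442

0.442


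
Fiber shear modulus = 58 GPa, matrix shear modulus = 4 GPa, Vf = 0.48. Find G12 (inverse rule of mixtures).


1/G12 = Vf/Gf + (1-Vf)/Gm = 0.48/58 + 0.52/4
G12 = 7.23 GPa

7.23 GPa


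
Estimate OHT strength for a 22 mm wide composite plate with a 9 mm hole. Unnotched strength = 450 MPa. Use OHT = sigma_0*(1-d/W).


OHT = sigma_0*(1-d/W) = 450*(1-9/22) = 265.9 MPa

265.9 MPa


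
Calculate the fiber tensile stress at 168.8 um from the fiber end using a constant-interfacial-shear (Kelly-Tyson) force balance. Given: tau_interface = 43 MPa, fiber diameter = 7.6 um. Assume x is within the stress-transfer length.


Force balance: sigma_f * (pi*d^2/4) = tau * (pi*d) * x  ->  sigma_f = 4 * tau * x / d
sigma_f = 4 * 43 * 168.8 / 7.6 = 3820.2 MPa

3820.2 MPa


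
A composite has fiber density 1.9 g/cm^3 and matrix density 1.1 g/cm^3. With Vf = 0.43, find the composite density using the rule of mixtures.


rho_c = rho_f*Vf + rho_m*(1-Vf) = 1.9*0.43 + 1.1*0.57 = 1.444 g/cm^3

1.444 g/cm^3


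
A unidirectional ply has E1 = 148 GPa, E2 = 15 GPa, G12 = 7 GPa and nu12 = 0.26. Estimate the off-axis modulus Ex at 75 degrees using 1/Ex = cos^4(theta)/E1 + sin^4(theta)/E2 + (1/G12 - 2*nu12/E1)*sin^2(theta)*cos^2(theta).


cos^4(75) = 0.004487, sin^4(75) = 0.870513, sin^2(75)*cos^2(75) = 0.0625
1/G12 - 2*nu12/E1 = 1/7 - 2*0.26/148 = 0.139344 GPa^-1
1/Ex = 0.004487/148 + 0.870513/15 + 0.139344*0.0625 = 0.0667735 GPa^-1
Ex = 14.98 GPa

14.98 GPa


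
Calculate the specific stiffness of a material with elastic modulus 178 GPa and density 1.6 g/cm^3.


Specific stiffness = E/rho = 178/1.6 = 111.3 GPa/(g/cm^3)

111.3 GPa/(g/cm^3)


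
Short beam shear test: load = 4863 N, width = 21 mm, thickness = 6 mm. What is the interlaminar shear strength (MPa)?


ILSS = 3F/(4bh) = 3*4863/(4*21*6) = 28.95 MPa

28.95 MPa


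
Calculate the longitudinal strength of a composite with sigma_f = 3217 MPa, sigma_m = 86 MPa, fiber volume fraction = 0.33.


sigma_1 = sigma_f*Vf + sigma_m*(1-Vf) = 3217*0.33 + 86*0.67 = 1119.2 MPa

1119.2 MPa


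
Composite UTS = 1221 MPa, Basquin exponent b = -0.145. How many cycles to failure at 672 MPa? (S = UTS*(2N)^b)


N = 0.5 * (S/UTS)^(1/b) = 0.5 * (672/1221)^(1/-0.145) = 30.7302 cycles

30.7302 cycles


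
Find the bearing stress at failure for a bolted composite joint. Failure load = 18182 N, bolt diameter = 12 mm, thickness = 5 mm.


sigma_br = F/(d*h) = 18182/(12*5) = 303.0 MPa

303.0 MPa


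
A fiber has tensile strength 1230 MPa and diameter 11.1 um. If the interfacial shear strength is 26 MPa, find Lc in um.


Lc = sigma_f * d / (2 * tau_i) = 1230 * 11.1 / (2 * 26) = 262.6 um

262.6 um


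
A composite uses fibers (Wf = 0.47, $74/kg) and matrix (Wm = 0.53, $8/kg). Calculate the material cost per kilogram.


Cost = cost_f*Wf + cost_m*Wm = 74*0.47 + 8*0.53 = $39.02/kg

$39.02/kg


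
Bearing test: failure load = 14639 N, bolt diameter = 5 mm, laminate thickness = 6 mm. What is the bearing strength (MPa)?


sigma_br = F/(d*h) = 14639/(5*6) = 488.0 MPa

488.0 MPa


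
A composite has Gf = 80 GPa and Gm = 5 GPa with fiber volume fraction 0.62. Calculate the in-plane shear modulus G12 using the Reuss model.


1/G12 = Vf/Gf + (1-Vf)/Gm = 0.62/80 + 0.38/5
G12 = 11.94 GPa

11.94 GPa


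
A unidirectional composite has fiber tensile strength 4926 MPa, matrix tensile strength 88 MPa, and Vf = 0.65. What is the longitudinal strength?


sigma_1 = sigma_f*Vf + sigma_m*(1-Vf) = 4926*0.65 + 88*0.35 = 3232.7 MPa

3232.7 MPa


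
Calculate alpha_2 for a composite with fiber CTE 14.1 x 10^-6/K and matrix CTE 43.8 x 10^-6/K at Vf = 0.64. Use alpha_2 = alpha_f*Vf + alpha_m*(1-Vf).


alpha_2 = alpha_f*Vf + alpha_m*(1-Vf) = 14.1*0.64 + 43.8*0.36 = 24.8 x 10^-6/K

24.8 x 10^-6/K


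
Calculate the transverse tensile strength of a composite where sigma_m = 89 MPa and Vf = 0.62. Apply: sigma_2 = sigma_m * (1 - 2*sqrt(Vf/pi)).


factor = 1 - 2*sqrt(0.62/pi) = 0.1115
sigma_2 = 89 * 0.1115 = 9.92 MPa

9.92 MPa


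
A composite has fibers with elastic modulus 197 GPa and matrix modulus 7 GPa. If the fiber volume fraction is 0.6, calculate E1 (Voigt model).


E1 = Ef*Vf + Em*(1-Vf) = 197*0.6 + 7*0.4 = 121.0 GPa

121.0 GPa


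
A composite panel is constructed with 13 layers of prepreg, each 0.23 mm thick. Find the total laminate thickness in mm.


h = n * t_ply = 13 * 0.23 = 2.99 mm

2.99 mm


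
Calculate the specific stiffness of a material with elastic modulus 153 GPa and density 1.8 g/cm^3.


Specific stiffness = E/rho = 153/1.8 = 85.0 GPa/(g/cm^3)

85.0 GPa/(g/cm^3)


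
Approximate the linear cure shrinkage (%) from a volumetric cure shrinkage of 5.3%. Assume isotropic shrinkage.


Linear shrinkage ≈ vol_shrink/3 = 5.3/3 = 1.767%

1.767%


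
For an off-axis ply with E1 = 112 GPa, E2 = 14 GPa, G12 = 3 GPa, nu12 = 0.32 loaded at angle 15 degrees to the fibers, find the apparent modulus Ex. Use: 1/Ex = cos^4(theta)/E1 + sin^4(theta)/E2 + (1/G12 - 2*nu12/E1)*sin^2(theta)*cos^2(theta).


cos^4(15) = 0.870513, sin^4(15) = 0.004487, sin^2(15)*cos^2(15) = 0.0625
1/G12 - 2*nu12/E1 = 1/3 - 2*0.32/112 = 0.327619 GPa^-1
1/Ex = 0.870513/112 + 0.004487/14 + 0.327619*0.0625 = 0.0285691 GPa^-1
Ex = 35.0 GPa

35.0 GPa


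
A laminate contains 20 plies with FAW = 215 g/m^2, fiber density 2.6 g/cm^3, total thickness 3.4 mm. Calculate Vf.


Vf = n * FAW / (rho_f * h * 1000) = 20 * 215 / (2.6 * 3.4 * 1000) = 0.4864

0.4864


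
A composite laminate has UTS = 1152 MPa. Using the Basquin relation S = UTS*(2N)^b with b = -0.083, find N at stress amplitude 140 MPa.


N = 0.5 * (S/UTS)^(1/b) = 0.5 * (140/1152)^(1/-0.083) = 5.3330e+10 cycles

5.3330e+10 cycles


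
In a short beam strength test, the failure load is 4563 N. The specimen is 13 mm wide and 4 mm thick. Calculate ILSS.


ILSS = 3F/(4bh) = 3*4563/(4*13*4) = 65.81 MPa

65.81 MPa


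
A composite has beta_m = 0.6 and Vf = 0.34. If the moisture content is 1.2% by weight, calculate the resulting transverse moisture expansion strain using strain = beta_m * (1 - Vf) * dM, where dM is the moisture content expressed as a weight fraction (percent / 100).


dM = 1.2/100 = 0.012
strain = beta_m * (1-Vf) * dM = 0.6 * 0.66 * 0.012 = 0.004752

0.004752


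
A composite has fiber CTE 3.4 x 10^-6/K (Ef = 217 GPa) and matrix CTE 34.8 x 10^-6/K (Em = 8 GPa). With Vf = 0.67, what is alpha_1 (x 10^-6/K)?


E1 = Ef*Vf + Em*(1-Vf) = 148.03
alpha_1 = (alpha_f*Ef*Vf + alpha_m*Em*(1-Vf))/E1 = 3.96 x 10^-6/K

3.96 x 10^-6/K


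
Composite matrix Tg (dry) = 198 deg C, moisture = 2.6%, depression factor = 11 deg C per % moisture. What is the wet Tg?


Tg_wet = Tg_dry - k*moisture = 198 - 11*2.6 = 169.4 deg C

169.4 deg C


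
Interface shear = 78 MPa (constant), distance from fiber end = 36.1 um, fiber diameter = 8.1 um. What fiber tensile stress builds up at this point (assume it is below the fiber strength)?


Force balance: sigma_f * (pi*d^2/4) = tau * (pi*d) * x  ->  sigma_f = 4 * tau * x / d
sigma_f = 4 * 78 * 36.1 / 8.1 = 1390.5 MPa

1390.5 MPa


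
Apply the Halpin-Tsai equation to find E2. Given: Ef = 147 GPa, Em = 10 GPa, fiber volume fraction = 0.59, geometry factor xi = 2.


eta = (Ef/Em - 1)/(Ef/Em + xi) = (14.7 - 1)/(14.7 + 2) = 0.8204
E2 = Em*(1+xi*eta*Vf)/(1-eta*Vf) = 38.14 GPa

38.14 GPa


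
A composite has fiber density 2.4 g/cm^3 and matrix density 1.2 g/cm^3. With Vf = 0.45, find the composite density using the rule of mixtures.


rho_c = rho_f*Vf + rho_m*(1-Vf) = 2.4*0.45 + 1.2*0.55 = 1.74 g/cm^3

1.74 g/cm^3


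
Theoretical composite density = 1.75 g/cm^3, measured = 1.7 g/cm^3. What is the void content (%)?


Void% = (rho_theo - rho_actual)/rho_theo * 100 = (1.75 - 1.7)/1.75 * 100 = 2.86%

2.86%


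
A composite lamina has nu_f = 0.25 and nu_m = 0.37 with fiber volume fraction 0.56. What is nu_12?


nu_12 = nu_f*Vf + nu_m*(1-Vf) = 0.25*0.56 + 0.37*0.44 = 0.3028

0.3028


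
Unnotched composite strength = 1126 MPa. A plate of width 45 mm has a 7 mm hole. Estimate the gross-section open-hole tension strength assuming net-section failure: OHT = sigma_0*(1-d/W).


OHT = sigma_0*(1-d/W) = 1126*(1-7/45) = 950.8 MPa

950.8 MPa


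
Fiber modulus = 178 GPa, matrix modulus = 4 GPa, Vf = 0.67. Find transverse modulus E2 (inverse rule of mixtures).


1/E2 = Vf/Ef + (1-Vf)/Em = 0.67/178 + 0.33/4
E2 = 11.59 GPa

11.59 GPa


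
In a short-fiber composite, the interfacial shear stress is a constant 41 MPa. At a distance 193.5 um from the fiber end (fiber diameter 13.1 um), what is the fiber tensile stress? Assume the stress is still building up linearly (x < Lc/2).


Force balance: sigma_f * (pi*d^2/4) = tau * (pi*d) * x  ->  sigma_f = 4 * tau * x / d
sigma_f = 4 * 41 * 193.5 / 13.1 = 2422.4 MPa

2422.4 MPa


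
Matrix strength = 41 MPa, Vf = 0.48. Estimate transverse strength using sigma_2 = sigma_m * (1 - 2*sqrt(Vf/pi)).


factor = 1 - 2*sqrt(0.48/pi) = 0.2182
sigma_2 = 41 * 0.2182 = 8.95 MPa

8.95 MPa


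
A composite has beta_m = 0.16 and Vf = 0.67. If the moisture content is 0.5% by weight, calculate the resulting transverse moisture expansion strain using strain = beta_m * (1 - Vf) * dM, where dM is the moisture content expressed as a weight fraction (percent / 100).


dM = 0.5/100 = 0.005
strain = beta_m * (1-Vf) * dM = 0.16 * 0.33 * 0.005 = 0.000264

0.000264


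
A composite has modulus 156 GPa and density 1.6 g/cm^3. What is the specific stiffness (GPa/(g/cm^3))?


Specific stiffness = E/rho = 156/1.6 = 97.5 GPa/(g/cm^3)

97.5 GPa/(g/cm^3)


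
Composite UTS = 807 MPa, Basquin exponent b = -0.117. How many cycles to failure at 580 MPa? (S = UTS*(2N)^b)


N = 0.5 * (S/UTS)^(1/b) = 0.5 * (580/807)^(1/-0.117) = 8.4140 cycles

8.4140 cycles


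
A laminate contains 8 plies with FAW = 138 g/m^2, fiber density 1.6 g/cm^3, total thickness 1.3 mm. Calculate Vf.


Vf = n * FAW / (rho_f * h * 1000) = 8 * 138 / (1.6 * 1.3 * 1000) = 0.5308

0.5308


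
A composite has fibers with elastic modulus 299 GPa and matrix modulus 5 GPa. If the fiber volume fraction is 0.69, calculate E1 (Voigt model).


E1 = Ef*Vf + Em*(1-Vf) = 299*0.69 + 5*0.31 = 207.86 GPa

207.86 GPa


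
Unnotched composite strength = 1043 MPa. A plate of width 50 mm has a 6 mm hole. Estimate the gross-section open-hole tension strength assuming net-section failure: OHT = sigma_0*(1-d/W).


OHT = sigma_0*(1-d/W) = 1043*(1-6/50) = 917.8 MPa

917.8 MPa


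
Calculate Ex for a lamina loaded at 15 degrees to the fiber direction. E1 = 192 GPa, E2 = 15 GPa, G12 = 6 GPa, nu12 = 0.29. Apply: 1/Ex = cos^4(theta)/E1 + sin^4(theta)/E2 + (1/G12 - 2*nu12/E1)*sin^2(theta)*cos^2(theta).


cos^4(15) = 0.870513, sin^4(15) = 0.004487, sin^2(15)*cos^2(15) = 0.0625
1/G12 - 2*nu12/E1 = 1/6 - 2*0.29/192 = 0.163646 GPa^-1
1/Ex = 0.870513/192 + 0.004487/15 + 0.163646*0.0625 = 0.0150609 GPa^-1
Ex = 66.4 GPa

66.4 GPa


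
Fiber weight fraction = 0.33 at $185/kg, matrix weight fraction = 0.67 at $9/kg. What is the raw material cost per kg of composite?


Cost = cost_f*Wf + cost_m*Wm = 185*0.33 + 9*0.67 = $67.08/kg

$67.08/kg


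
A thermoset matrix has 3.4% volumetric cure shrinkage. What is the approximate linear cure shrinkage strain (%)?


Linear shrinkage ≈ vol_shrink/3 = 3.4/3 = 1.133%

1.133%


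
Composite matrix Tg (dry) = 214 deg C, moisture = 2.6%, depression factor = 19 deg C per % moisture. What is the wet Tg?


Tg_wet = Tg_dry - k*moisture = 214 - 19*2.6 = 164.6 deg C

164.6 deg C


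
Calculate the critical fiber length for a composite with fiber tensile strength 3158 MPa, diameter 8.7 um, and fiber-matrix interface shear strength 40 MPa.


Lc = sigma_f * d / (2 * tau_i) = 3158 * 8.7 / (2 * 40) = 343.4 um

343.4 um


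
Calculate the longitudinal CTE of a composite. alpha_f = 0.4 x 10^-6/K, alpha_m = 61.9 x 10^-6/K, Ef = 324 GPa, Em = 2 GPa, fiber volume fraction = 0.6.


E1 = Ef*Vf + Em*(1-Vf) = 195.2
alpha_1 = (alpha_f*Ef*Vf + alpha_m*Em*(1-Vf))/E1 = 0.65 x 10^-6/K

0.65 x 10^-6/K


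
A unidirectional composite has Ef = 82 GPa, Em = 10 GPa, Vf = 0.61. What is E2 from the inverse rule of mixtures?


1/E2 = Vf/Ef + (1-Vf)/Em = 0.61/82 + 0.39/10
E2 = 21.53 GPa

21.53 GPa


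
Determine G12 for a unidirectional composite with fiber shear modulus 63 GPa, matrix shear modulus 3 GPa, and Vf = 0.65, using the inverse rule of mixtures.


1/G12 = Vf/Gf + (1-Vf)/Gm = 0.65/63 + 0.35/3
G12 = 7.88 GPa

7.88 GPa


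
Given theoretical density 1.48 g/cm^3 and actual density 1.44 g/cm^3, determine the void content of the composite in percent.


Void% = (rho_theo - rho_actual)/rho_theo * 100 = (1.48 - 1.44)/1.48 * 100 = 2.7%

2.7%


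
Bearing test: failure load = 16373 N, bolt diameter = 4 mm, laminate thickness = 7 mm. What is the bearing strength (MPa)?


sigma_br = F/(d*h) = 16373/(4*7) = 584.8 MPa

584.8 MPa


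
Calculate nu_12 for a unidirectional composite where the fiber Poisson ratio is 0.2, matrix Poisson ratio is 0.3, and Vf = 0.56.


nu_12 = nu_f*Vf + nu_m*(1-Vf) = 0.2*0.56 + 0.3*0.44 = 0.244

0.244


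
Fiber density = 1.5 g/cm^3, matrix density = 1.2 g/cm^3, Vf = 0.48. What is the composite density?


rho_c = rho_f*Vf + rho_m*(1-Vf) = 1.5*0.48 + 1.2*0.52 = 1.344 g/cm^3

1.344 g/cm^3


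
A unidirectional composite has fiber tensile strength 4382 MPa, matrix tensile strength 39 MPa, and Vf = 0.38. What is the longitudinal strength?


sigma_1 = sigma_f*Vf + sigma_m*(1-Vf) = 4382*0.38 + 39*0.62 = 1689.3 MPa

1689.3 MPa


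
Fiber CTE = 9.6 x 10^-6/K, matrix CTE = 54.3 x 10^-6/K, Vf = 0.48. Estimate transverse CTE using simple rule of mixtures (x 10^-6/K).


alpha_2 = alpha_f*Vf + alpha_m*(1-Vf) = 9.6*0.48 + 54.3*0.52 = 32.8 x 10^-6/K

32.8 x 10^-6/K


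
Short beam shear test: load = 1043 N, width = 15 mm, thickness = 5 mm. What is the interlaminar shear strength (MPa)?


ILSS = 3F/(4bh) = 3*1043/(4*15*5) = 10.43 MPa

10.43 MPa


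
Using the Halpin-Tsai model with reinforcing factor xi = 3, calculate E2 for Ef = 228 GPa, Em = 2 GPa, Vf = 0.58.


eta = (Ef/Em - 1)/(Ef/Em + xi) = (114.0 - 1)/(114.0 + 3) = 0.9658
E2 = Em*(1+xi*eta*Vf)/(1-eta*Vf) = 12.19 GPa

12.19 GPa


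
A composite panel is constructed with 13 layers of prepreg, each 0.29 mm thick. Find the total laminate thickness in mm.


h = n * t_ply = 13 * 0.29 = 3.77 mm

3.77 mm


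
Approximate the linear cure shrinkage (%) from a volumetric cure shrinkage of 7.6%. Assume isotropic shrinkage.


Linear shrinkage ≈ vol_shrink/3 = 7.6/3 = 2.533%

2.533%


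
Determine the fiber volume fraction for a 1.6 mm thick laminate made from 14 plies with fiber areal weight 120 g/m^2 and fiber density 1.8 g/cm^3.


Vf = n * FAW / (rho_f * h * 1000) = 14 * 120 / (1.8 * 1.6 * 1000) = 0.5833

0.5833


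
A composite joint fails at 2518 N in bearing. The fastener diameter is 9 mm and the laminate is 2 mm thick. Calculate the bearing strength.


sigma_br = F/(d*h) = 2518/(9*2) = 139.9 MPa

139.9 MPa


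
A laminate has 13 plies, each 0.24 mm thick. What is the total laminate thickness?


h = n * t_ply = 13 * 0.24 = 3.12 mm

3.12 mm


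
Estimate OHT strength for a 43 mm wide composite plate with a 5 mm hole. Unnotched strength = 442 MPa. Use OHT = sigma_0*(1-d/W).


OHT = sigma_0*(1-d/W) = 442*(1-5/43) = 390.6 MPa

390.6 MPa


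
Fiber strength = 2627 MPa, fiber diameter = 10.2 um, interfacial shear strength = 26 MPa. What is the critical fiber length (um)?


Lc = sigma_f * d / (2 * tau_i) = 2627 * 10.2 / (2 * 26) = 515.3 um

515.3 um


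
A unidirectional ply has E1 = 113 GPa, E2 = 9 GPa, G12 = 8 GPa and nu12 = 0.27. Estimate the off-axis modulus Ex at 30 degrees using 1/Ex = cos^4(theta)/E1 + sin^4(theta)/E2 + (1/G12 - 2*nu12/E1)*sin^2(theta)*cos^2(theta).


cos^4(30) = 0.5625, sin^4(30) = 0.0625, sin^2(30)*cos^2(30) = 0.1875
1/G12 - 2*nu12/E1 = 1/8 - 2*0.27/113 = 0.120221 GPa^-1
1/Ex = 0.5625/113 + 0.0625/9 + 0.120221*0.1875 = 0.0344638 GPa^-1
Ex = 29.02 GPa

29.02 GPa


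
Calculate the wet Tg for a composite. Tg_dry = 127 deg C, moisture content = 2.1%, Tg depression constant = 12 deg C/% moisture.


Tg_wet = Tg_dry - k*moisture = 127 - 12*2.1 = 101.8 deg C

101.8 deg C


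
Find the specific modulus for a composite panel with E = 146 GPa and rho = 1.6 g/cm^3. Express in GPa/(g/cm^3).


Specific stiffness = E/rho = 146/1.6 = 91.3 GPa/(g/cm^3)

91.3 GPa/(g/cm^3)


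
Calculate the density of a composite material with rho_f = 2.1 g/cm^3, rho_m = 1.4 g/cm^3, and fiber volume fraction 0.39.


rho_c = rho_f*Vf + rho_m*(1-Vf) = 2.1*0.39 + 1.4*0.61 = 1.673 g/cm^3

1.673 g/cm^3


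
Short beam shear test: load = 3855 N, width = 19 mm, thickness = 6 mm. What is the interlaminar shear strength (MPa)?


ILSS = 3F/(4bh) = 3*3855/(4*19*6) = 25.36 MPa

25.36 MPa


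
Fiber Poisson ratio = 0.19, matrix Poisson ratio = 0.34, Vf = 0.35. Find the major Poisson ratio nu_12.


nu_12 = nu_f*Vf + nu_m*(1-Vf) = 0.19*0.35 + 0.34*0.65 = 0.2875

0.2875


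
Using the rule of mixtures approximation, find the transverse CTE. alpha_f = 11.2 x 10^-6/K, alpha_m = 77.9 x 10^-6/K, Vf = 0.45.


alpha_2 = alpha_f*Vf + alpha_m*(1-Vf) = 11.2*0.45 + 77.9*0.55 = 47.9 x 10^-6/K

47.9 x 10^-6/K


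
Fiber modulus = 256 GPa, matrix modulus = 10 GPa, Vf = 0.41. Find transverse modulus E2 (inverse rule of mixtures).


1/E2 = Vf/Ef + (1-Vf)/Em = 0.41/256 + 0.59/10
E2 = 16.5 GPa

16.5 GPa


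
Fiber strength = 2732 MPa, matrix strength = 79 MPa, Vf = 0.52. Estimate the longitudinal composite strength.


sigma_1 = sigma_f*Vf + sigma_m*(1-Vf) = 2732*0.52 + 79*0.48 = 1458.6 MPa

1458.6 MPa


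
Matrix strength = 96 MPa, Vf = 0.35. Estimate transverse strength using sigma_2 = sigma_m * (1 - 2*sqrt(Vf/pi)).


factor = 1 - 2*sqrt(0.35/pi) = 0.3324
sigma_2 = 96 * 0.3324 = 31.91 MPa

31.91 MPa


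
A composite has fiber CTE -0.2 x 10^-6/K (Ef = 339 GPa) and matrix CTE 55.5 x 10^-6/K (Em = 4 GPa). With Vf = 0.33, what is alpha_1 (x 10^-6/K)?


E1 = Ef*Vf + Em*(1-Vf) = 114.55
alpha_1 = (alpha_f*Ef*Vf + alpha_m*Em*(1-Vf))/E1 = 1.1 x 10^-6/K

1.1 x 10^-6/K


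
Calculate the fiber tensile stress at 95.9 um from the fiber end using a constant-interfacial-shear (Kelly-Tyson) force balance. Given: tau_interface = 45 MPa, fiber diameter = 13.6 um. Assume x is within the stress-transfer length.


Force balance: sigma_f * (pi*d^2/4) = tau * (pi*d) * x  ->  sigma_f = 4 * tau * x / d
sigma_f = 4 * 45 * 95.9 / 13.6 = 1269.3 MPa

1269.3 MPa


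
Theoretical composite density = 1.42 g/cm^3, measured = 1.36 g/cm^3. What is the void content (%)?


Void% = (rho_theo - rho_actual)/rho_theo * 100 = (1.42 - 1.36)/1.42 * 100 = 4.23%

4.23%


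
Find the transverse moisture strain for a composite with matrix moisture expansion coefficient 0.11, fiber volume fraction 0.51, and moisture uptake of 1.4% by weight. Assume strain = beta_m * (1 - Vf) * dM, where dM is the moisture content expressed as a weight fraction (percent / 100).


dM = 1.4/100 = 0.014
strain = beta_m * (1-Vf) * dM = 0.11 * 0.49 * 0.014 = 0.0007546

0.0007546


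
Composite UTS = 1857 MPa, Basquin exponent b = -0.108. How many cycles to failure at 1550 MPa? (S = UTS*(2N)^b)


N = 0.5 * (S/UTS)^(1/b) = 0.5 * (1550/1857)^(1/-0.108) = 2.6646 cycles

2.6646 cycles


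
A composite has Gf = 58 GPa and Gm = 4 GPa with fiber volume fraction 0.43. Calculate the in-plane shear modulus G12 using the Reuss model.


1/G12 = Vf/Gf + (1-Vf)/Gm = 0.43/58 + 0.57/4
G12 = 6.67 GPa

6.67 GPa


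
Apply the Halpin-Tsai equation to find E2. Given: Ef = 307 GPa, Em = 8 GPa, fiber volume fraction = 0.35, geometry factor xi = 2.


eta = (Ef/Em - 1)/(Ef/Em + xi) = (38.375 - 1)/(38.375 + 2) = 0.9257
E2 = Em*(1+xi*eta*Vf)/(1-eta*Vf) = 19.5 GPa

19.5 GPa


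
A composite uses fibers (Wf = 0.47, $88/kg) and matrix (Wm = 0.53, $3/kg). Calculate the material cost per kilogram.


Cost = cost_f*Wf + cost_m*Wm = 88*0.47 + 3*0.53 = $42.95/kg

$42.95/kg


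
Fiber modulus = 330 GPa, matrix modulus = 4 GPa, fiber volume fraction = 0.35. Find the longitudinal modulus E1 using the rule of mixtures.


E1 = Ef*Vf + Em*(1-Vf) = 330*0.35 + 4*0.65 = 118.1 GPa

118.1 GPa


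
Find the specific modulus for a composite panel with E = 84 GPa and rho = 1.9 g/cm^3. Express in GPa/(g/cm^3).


Specific stiffness = E/rho = 84/1.9 = 44.2 GPa/(g/cm^3)

44.2 GPa/(g/cm^3)


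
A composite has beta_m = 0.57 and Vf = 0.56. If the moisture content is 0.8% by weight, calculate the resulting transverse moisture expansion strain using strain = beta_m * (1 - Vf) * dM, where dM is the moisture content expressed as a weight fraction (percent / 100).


dM = 0.8/100 = 0.008
strain = beta_m * (1-Vf) * dM = 0.57 * 0.44 * 0.008 = 0.0020064

0.0020064


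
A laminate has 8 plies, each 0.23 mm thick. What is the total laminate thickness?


h = n * t_ply = 8 * 0.23 = 1.84 mm

1.84 mm


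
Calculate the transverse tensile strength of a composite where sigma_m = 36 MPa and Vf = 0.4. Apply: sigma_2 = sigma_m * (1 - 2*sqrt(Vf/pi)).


factor = 1 - 2*sqrt(0.4/pi) = 0.2864
sigma_2 = 36 * 0.2864 = 10.31 MPa

10.31 MPa


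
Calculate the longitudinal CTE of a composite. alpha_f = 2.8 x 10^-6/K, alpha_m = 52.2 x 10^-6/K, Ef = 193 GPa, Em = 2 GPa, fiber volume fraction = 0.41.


E1 = Ef*Vf + Em*(1-Vf) = 80.31
alpha_1 = (alpha_f*Ef*Vf + alpha_m*Em*(1-Vf))/E1 = 3.53 x 10^-6/K

3.53 x 10^-6/K


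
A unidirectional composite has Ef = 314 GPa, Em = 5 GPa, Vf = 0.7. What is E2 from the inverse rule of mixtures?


1/E2 = Vf/Ef + (1-Vf)/Em = 0.7/314 + 0.3/5
E2 = 16.07 GPa

16.07 GPa


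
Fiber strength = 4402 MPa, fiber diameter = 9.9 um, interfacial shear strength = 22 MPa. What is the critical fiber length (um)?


Lc = sigma_f * d / (2 * tau_i) = 4402 * 9.9 / (2 * 22) = 990.5 um

990.5 um


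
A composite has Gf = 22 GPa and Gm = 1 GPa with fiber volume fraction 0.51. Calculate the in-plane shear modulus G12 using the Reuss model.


1/G12 = Vf/Gf + (1-Vf)/Gm = 0.51/22 + 0.49/1
G12 = 1.95 GPa

1.95 GPa


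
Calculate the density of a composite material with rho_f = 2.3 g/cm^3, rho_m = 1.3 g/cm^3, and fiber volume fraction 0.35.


rho_c = rho_f*Vf + rho_m*(1-Vf) = 2.3*0.35 + 1.3*0.65 = 1.65 g/cm^3

1.65 g/cm^3


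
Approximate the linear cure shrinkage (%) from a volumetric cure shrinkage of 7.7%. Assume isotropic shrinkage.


Linear shrinkage ≈ vol_shrink/3 = 7.7/3 = 2.567%

2.567%


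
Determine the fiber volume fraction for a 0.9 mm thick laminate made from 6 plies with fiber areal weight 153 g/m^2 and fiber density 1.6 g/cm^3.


Vf = n * FAW / (rho_f * h * 1000) = 6 * 153 / (1.6 * 0.9 * 1000) = 0.6375

0.6375
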